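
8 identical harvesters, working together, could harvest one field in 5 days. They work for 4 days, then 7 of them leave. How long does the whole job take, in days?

12 days

One harvester does 1/40 of the job per day.
After 4 days with 8 harvesters, 4/5 is done (1/5 left).
With 1 harvester the rate is 1/40, so the rest takes 1/5 ÷ 1/40 = 8 days.
Total = 4 + 8 = 12 days.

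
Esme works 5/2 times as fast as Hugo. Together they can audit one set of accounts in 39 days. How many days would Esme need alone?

Let Hugo's rate be r; then Esme's rate is (5/2)r, so together (5/2 + 1)r = (7/2)r = 1/39.
Thus r = 2/273 per day.
Hugo alone: 273/2 days; Esme alone: 273/5 days.

273/5 days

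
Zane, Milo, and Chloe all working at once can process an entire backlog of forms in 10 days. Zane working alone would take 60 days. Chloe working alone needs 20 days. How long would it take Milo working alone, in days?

30 days

Combined rate is 1/10 per day.
Known contribution: 1/60 + 1/20 = (1 + 3)/60 = 4/60 = 1/15 per day.
So Milo's rate is 1/10 − 1/15 = 1/30, meaning 30 days alone.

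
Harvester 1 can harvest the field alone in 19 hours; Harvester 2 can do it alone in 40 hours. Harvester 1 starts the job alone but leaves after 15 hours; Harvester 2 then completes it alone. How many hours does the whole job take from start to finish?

445/19 hours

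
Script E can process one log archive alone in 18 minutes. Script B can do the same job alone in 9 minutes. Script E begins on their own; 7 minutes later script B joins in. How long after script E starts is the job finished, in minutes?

In the first 7 minutes script E alone does 7/18 of the job, leaving 11/18.
Once everyone is working, combined rate: 1/18 + 1/9 = (1 + 2)/18 = 3/18 = 1/6 per minute.
Remaining 11/18 at 1/6 per minute takes 11/3 minutes.
Total from the start = 7 + 11/3 = 32/3 minutes.

32/3 minutes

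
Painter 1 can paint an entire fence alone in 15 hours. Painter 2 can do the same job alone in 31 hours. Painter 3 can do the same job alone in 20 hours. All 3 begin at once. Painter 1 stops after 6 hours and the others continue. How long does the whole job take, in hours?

In the first 6 hours the combined rate is 277/1860, so 277/310 of the job is done, leaving 33/310.
After painter 1 leaves the rate is 51/620 per hour; the remaining 33/310 takes 22/17 hours.
Total = 6 + 22/17 = 124/17 hours.

124/17 hours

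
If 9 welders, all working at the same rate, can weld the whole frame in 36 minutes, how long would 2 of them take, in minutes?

Total work is 9·36 = 324 welder-minutes.
With 2 welders: 324/2 = 162 minutes.

162 minutes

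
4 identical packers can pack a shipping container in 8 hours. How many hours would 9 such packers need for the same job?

32/9 hours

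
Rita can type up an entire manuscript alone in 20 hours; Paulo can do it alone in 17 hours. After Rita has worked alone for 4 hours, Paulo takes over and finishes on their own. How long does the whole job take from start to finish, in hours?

88/5 hours

In 4 hours Rita does 4/20 = 1/5 of the job, leaving 4/5.
Paulo works at 1/17 per hour, so finishing takes 4/5 ÷ 1/17 = 68/5 hours.
Total time = 4 + 68/5 = 88/5 hours.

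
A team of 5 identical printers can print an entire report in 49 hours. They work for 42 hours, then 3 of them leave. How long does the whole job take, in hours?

One printer does 1/245 of the job per hour.
After 42 hours with 5 printers, 6/7 is done (1/7 left).
With 2 printers the rate is 2/245, so the rest takes 1/7 ÷ 2/245 = 35/2 hours.
Total = 42 + 35/2 = 119/2 hours.

119/2 hours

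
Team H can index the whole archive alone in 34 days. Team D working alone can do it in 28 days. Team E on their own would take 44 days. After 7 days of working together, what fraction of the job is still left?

Combined rate: 1/34 + 1/28 + 1/44 = (154 + 187 + 119)/5236 = 460/5236 = 115/1309 per day.
In 7 days they complete 7·115/1309 = 115/187 of the job.
So 72/187 remains.

72/187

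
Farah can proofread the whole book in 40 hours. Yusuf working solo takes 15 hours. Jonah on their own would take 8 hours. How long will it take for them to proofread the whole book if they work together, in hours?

60/13 hours

Combined rate: 1/40 + 1/15 + 1/8 = (3 + 8 + 15)/120 = 26/120 = 13/60 per hour.
Time = 1 ÷ (13/60) = 60/13 hours.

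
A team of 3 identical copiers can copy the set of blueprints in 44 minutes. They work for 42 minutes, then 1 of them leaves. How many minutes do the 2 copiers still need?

One copier does 1/132 of the job per minute.
After 42 minutes with 3 copiers, 21/22 is done (1/22 left).
With 2 copiers the rate is 2/132 = 1/66, so the rest takes 1/22 ÷ 1/66 = 3 minutes.

3 minutes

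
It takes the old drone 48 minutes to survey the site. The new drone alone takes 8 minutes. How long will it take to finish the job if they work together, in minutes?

48/7 minutes

With two workers the combined time is the product over the sum: 48·8/(48+8) = 384/56 = 48/7 minutes.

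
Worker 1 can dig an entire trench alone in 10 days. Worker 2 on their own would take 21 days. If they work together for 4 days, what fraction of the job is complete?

Combined rate: 1/10 + 1/21 = (21 + 10)/210 = 31/210 per day.
In 4 days they complete 4·31/210 = 62/105 of the job.

62/105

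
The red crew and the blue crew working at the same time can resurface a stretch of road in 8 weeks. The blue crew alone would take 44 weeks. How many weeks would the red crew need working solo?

88/9 weeks

Combined rate is 1/8 per week.
Known contribution: 1/44 per week.
So the red crew's rate is 1/8 − 1/44 = 9/88, meaning 88/9 weeks alone.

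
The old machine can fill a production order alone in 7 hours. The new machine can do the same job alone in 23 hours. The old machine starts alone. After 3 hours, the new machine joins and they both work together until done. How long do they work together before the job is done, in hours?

46/15 hours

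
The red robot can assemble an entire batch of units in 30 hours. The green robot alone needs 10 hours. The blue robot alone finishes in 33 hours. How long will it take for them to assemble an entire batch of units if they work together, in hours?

55/9 hours

Combined rate: 1/30 + 1/10 + 1/33 = (11 + 33 + 10)/330 = 54/330 = 9/55 per hour.
Time = 1 ÷ (9/55) = 55/9 hours.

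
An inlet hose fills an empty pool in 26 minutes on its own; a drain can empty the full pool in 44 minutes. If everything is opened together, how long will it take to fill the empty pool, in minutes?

572/9 minutes

Net rate = 1/26 − 1/44 = (22 − 13)/572 = 9/572 per minute.
Filling time = 1 ÷ (9/572) = 572/9 minutes.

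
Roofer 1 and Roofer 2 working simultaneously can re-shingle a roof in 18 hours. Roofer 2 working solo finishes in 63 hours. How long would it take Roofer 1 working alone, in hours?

Combined rate is 1/18 per hour.
Known contribution: 1/63 per hour.
So Roofer 1's rate is 1/18 − 1/63 = 5/126, meaning 126/5 hours alone.

126/5 hours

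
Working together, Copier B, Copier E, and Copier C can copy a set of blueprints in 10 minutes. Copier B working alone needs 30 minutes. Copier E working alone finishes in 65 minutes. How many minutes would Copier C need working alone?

39/2 minutes

Combined rate is 1/10 per minute.
Known contribution: 1/30 + 1/65 = (13 + 6)/390 = 19/390 per minute.
So Copier C's rate is 1/10 − 19/390 = 2/39, meaning 39/2 minutes alone.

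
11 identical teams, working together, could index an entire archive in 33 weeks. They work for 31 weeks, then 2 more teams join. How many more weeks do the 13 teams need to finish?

22/13 weeks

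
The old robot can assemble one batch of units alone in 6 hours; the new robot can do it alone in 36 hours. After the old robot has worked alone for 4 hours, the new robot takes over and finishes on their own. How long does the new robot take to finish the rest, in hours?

In 4 hours the old robot does 4/6 = 2/3 of the job, leaving 1/3.
The new robot works at 1/36 per hour, so finishing takes 1/3 ÷ 1/36 = 12 hours.

12 hours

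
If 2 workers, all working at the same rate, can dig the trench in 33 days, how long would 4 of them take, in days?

33/2 days

Total work is 2·33 = 66 worker-days.
With 4 workers: 66/4 = 33/2 days.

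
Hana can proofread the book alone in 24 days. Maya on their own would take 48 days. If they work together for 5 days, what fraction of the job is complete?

Combined rate: 1/24 + 1/48 = (2 + 1)/48 = 3/48 = 1/16 per day.
In 5 days they complete 5·1/16 = 5/16 of the job.

5/16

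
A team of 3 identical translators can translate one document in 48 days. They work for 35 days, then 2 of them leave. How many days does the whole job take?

74 days

One translator does 1/144 of the job per day.
After 35 days with 3 translators, 35/48 is done (13/48 left).
With 1 translator the rate is 1/144, so the rest takes 13/48 ÷ 1/144 = 39 days.
Total = 35 + 39 = 74 days.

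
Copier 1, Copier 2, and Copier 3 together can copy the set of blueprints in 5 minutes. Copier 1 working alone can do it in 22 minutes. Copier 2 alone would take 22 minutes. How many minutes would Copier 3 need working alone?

Combined rate is 1/5 per minute.
Known contribution: 1/22 + 1/22 = (1 + 1)/22 = 2/22 = 1/11 per minute.
So Copier 3's rate is 1/5 − 1/11 = 6/55, meaning 55/6 minutes alone.

55/6 minutes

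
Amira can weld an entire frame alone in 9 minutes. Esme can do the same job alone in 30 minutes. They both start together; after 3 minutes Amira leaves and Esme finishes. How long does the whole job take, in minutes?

20 minutes

In the first 3 minutes the combined rate is 13/90, so 13/30 of the job is done, leaving 17/30.
After Amira leaves the rate is 1/30 per minute; the remaining 17/30 takes 17 minutes.
Total = 3 + 17 = 20 minutes.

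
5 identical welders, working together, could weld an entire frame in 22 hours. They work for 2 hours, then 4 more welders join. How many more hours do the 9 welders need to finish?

One welder does 1/110 of the job per hour.
After 2 hours with 5 welders, 1/11 is done (10/11 left).
With 9 welders the rate is 9/110, so the rest takes 10/11 ÷ 9/110 = 100/9 hours.

100/9 hours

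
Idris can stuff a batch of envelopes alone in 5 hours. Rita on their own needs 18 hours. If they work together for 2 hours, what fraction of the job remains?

22/45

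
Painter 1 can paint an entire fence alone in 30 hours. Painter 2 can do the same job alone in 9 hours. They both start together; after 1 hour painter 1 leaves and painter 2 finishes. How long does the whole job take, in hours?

87/10 hours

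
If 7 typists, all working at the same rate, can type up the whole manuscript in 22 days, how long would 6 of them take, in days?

77/3 days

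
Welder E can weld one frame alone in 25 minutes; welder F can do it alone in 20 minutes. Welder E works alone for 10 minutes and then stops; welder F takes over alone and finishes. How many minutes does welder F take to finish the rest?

In 10 minutes welder E does 10/25 = 2/5 of the job, leaving 3/5.
Welder F works at 1/20 per minute, so finishing takes 3/5 ÷ 1/20 = 12 minutes.

12 minutes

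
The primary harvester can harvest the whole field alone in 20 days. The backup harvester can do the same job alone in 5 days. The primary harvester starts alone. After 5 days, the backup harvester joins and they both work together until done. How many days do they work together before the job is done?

3 days

In the first 5 days the primary harvester alone does 5/20 = 1/4 of the job, leaving 3/4.
Once everyone is working, combined rate: 1/20 + 1/5 = (1 + 4)/20 = 5/20 = 1/4 per day.
Remaining 3/4 at 1/4 per day takes 3 days.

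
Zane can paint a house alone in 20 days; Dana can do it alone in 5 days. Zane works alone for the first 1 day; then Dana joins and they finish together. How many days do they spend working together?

In 1 day Zane does 1/20 of the job, leaving 19/20.
Zane and Dana together work at 1/4 per day, so finishing takes 19/20 ÷ 1/4 = 19/5 days.

19/5 days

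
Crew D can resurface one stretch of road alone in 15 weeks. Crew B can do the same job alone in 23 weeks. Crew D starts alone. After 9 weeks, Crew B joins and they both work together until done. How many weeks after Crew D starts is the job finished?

In the first 9 weeks Crew D alone does 9/15 = 3/5 of the job, leaving 2/5.
Once everyone is working, combined rate: 1/15 + 1/23 = (23 + 15)/345 = 38/345 per week.
Remaining 2/5 at 38/345 per week takes 69/19 weeks.
Total from the start = 9 + 69/19 = 240/19 weeks.

240/19 weeks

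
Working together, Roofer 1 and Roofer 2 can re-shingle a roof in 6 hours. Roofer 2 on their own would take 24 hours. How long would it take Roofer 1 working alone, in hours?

8 hours

Combined rate is 1/6 per hour.
Known contribution: 1/24 per hour.
So Roofer 1's rate is 1/6 − 1/24 = 1/8, meaning 8 hours alone.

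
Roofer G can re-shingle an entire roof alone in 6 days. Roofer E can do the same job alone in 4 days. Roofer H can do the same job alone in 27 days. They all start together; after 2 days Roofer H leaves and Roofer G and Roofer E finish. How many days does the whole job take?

In the first 2 days the combined rate is 49/108, so 49/54 of the job is done, leaving 5/54.
After Roofer H leaves the rate is 5/12 per day; the remaining 5/54 takes 2/9 days.
Total = 2 + 2/9 = 20/9 days.

20/9 days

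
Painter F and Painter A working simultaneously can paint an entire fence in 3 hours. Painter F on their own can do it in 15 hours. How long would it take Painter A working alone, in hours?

15/4 hours

Combined rate is 1/3 per hour.
Known contribution: 1/15 per hour.
So Painter A's rate is 1/3 − 1/15 = 4/15, meaning 15/4 hours alone.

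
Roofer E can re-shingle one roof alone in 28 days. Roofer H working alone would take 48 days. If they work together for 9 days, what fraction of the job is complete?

Combined rate: 1/28 + 1/48 = (12 + 7)/336 = 19/336 per day.
In 9 days they complete 9·19/336 = 57/112 of the job.

57/112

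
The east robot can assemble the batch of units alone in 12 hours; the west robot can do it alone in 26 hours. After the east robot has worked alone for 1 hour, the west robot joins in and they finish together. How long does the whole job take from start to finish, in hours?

162/19 hours

In 1 hour the east robot does 1/12 of the job, leaving 11/12.
The east robot and the west robot together work at 19/156 per hour, so finishing takes 11/12 ÷ 19/156 = 143/19 hours.
Total time = 1 + 143/19 = 162/19 hours.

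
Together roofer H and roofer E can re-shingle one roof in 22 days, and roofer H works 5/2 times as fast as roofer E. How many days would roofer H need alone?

154/5 days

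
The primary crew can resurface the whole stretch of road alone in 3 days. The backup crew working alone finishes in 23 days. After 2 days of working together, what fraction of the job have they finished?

52/69

Combined rate: 1/3 + 1/23 = (23 + 3)/69 = 26/69 per day.
In 2 days they complete 2·26/69 = 52/69 of the job.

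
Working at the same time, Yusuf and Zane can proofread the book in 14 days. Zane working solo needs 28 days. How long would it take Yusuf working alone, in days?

28 days

Combined rate is 1/14 per day.
Known contribution: 1/28 per day.
So Yusuf's rate is 1/14 − 1/28 = 1/28, meaning 28 days alone.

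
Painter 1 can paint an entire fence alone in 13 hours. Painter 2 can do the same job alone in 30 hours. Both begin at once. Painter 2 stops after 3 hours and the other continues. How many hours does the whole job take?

117/10 hours

In the first 3 hours the combined rate is 43/390, so 43/130 of the job is done, leaving 87/130.
After Painter 2 leaves the rate is 1/13 per hour; the remaining 87/130 takes 87/10 hours.
Total = 3 + 87/10 = 117/10 hours.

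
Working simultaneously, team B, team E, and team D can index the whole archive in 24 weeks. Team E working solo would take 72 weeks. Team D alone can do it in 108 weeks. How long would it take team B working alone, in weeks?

Combined rate is 1/24 per week.
Known contribution: 1/72 + 1/108 = (3 + 2)/216 = 5/216 per week.
So team B's rate is 1/24 − 5/216 = 1/54, meaning 54 weeks alone.

54 weeks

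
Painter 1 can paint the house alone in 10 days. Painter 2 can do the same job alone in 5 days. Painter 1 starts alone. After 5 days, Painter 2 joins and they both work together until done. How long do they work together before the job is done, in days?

5/3 days

In the first 5 days Painter 1 alone does 5/10 = 1/2 of the job, leaving 1/2.
Once everyone is working, combined rate: 1/10 + 1/5 = (1 + 2)/10 = 3/10 per day.
Remaining 1/2 at 3/10 per day takes 5/3 days.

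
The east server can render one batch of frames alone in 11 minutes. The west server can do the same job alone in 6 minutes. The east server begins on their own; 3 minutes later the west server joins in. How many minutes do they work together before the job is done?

In the first 3 minutes the east server alone does 3/11 of the job, leaving 8/11.
Once everyone is working, combined rate: 1/11 + 1/6 = (6 + 11)/66 = 17/66 per minute.
Remaining 8/11 at 17/66 per minute takes 48/17 minutes.

48/17 minutes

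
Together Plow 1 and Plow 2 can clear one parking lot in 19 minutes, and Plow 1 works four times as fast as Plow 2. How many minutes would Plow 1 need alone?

95/4 minutes

Let Plow 2's rate be r; then Plow 1's rate is 4r, so together (4 + 1)r = 5r = 1/19.
Thus r = 1/95 per minute.
Plow 2 alone: 95 minutes; Plow 1 alone: 95/4 minutes.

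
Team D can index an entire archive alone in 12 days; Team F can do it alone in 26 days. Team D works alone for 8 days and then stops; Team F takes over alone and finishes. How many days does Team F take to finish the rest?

26/3 days

In 8 days Team D does 8/12 = 2/3 of the job, leaving 1/3.
Team F works at 1/26 per day, so finishing takes 1/3 ÷ 1/26 = 26/3 days.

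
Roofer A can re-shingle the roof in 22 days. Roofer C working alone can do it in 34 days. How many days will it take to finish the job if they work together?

187/14 days

Combined rate: 1/22 + 1/34 = (17 + 11)/374 = 28/374 = 14/187 per day.
Time = 1 ÷ (14/187) = 187/14 days.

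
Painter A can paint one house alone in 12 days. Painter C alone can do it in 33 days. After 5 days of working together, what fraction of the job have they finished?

25/44

Combined rate: 1/12 + 1/33 = (11 + 4)/132 = 15/132 = 5/44 per day.
In 5 days they complete 5·5/44 = 25/44 of the job.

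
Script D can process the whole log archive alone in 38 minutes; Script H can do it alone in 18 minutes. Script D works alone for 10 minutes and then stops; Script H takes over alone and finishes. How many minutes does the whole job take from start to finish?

In 10 minutes Script D does 10/38 = 5/19 of the job, leaving 14/19.
Script H works at 1/18 per minute, so finishing takes 14/19 ÷ 1/18 = 252/19 minutes.
Total time = 10 + 252/19 = 442/19 minutes.

442/19 minutes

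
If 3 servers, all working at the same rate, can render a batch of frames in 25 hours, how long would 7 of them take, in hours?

Total work is 3·25 = 75 server-hours.
With 7 servers: 75/7 hours.

75/7 hours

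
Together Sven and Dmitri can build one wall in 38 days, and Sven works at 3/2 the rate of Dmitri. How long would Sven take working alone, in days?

190/3 days

Let Dmitri's rate be r; then Sven's rate is (3/2)r, so together (3/2 + 1)r = (5/2)r = 1/38.
Thus r = 1/95 per day.
Dmitri alone: 95 days; Sven alone: 190/3 days.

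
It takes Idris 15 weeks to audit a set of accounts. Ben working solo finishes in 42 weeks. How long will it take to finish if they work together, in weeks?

210/19 weeks

With two workers the combined time is the product over the sum: 15·42/(15+42) = 630/57 = 210/19 weeks.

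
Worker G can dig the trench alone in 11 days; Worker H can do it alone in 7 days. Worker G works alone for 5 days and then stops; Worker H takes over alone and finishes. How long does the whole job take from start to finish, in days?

In 5 days Worker G does 5/11 of the job, leaving 6/11.
Worker H works at 1/7 per day, so finishing takes 6/11 ÷ 1/7 = 42/11 days.
Total time = 5 + 42/11 = 97/11 days.

97/11 days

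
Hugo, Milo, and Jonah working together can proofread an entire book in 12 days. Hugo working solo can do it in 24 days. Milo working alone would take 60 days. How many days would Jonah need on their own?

40 days

Combined rate is 1/12 per day.
Known contribution: 1/24 + 1/60 = (5 + 2)/120 = 7/120 per day.
So Jonah's rate is 1/12 − 7/120 = 1/40, meaning 40 days alone.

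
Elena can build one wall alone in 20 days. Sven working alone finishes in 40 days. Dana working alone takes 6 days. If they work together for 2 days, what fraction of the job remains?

Combined rate: 1/20 + 1/40 + 1/6 = (6 + 3 + 20)/120 = 29/120 per day.
In 2 days they complete 2·29/120 = 29/60 of the job.
So 31/60 remains.

31/60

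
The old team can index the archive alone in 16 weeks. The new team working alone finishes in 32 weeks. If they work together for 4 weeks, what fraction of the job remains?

Combined rate: 1/16 + 1/32 = (2 + 1)/32 = 3/32 per week.
In 4 weeks they complete 4·3/32 = 3/8 of the job.
So 5/8 remains.

5/8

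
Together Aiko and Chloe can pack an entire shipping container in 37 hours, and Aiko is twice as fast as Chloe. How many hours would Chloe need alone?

Let Chloe's rate be r; then Aiko's rate is 2r, so together (2 + 1)r = 3r = 1/37.
Thus r = 1/111 per hour.
Chloe alone: 111 hours; Aiko alone: 111/2 hours.

111 hours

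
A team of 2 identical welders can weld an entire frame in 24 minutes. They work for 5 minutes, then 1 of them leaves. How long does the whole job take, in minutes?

43 minutes

One welder does 1/48 of the job per minute.
After 5 minutes with 2 welders, 5/24 is done (19/24 left).
With 1 welder the rate is 1/48, so the rest takes 19/24 ÷ 1/48 = 38 minutes.
Total = 5 + 38 = 43 minutes.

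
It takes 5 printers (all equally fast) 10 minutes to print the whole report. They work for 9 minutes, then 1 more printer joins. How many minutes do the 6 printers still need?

5/6 minutes

One printer does 1/50 of the job per minute.
After 9 minutes with 5 printers, 9/10 is done (1/10 left).
With 6 printers the rate is 6/50 = 3/25, so the rest takes 1/10 ÷ 3/25 = 5/6 minutes.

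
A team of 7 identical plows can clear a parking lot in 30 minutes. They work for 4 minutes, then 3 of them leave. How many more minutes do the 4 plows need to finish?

91/2 minutes

One plow does 1/210 of the job per minute.
After 4 minutes with 7 plows, 2/15 is done (13/15 left).
With 4 plows the rate is 4/210 = 2/105, so the rest takes 13/15 ÷ 2/105 = 91/2 minutes.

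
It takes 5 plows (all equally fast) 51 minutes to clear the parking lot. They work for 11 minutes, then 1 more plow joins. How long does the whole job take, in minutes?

One plow does 1/255 of the job per minute.
After 11 minutes with 5 plows, 11/51 is done (40/51 left).
With 6 plows the rate is 6/255 = 2/85, so the rest takes 40/51 ÷ 2/85 = 100/3 minutes.
Total = 11 + 100/3 = 133/3 minutes.

133/3 minutes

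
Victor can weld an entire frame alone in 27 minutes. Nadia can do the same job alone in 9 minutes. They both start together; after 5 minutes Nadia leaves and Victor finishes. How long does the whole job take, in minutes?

In the first 5 minutes the combined rate is 4/27, so 20/27 of the job is done, leaving 7/27.
After Nadia leaves the rate is 1/27 per minute; the remaining 7/27 takes 7 minutes.
Total = 5 + 7 = 12 minutes.

12 minutes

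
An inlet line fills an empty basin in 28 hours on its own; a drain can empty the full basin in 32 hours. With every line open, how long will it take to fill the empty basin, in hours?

Net rate = 1/28 − 1/32 = (8 − 7)/224 = 1/224 per hour.
Filling time = 1 ÷ (1/224) = 224 hours.

224 hours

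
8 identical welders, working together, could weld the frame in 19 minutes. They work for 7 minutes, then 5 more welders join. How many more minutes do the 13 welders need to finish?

96/13 minutes

One welder does 1/152 of the job per minute.
After 7 minutes with 8 welders, 7/19 is done (12/19 left).
With 13 welders the rate is 13/152, so the rest takes 12/19 ÷ 13/152 = 96/13 minutes.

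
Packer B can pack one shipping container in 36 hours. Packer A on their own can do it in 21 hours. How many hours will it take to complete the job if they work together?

252/19 hours

Combined rate: 1/36 + 1/21 = (7 + 12)/252 = 19/252 per hour.
Time = 1 ÷ (19/252) = 252/19 hours.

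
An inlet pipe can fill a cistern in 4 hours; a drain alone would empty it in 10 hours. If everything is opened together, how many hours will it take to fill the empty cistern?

Net rate = 1/4 − 1/10 = (5 − 2)/20 = 3/20 per hour.
Filling time = 1 ÷ (3/20) = 20/3 hours.

20/3 hours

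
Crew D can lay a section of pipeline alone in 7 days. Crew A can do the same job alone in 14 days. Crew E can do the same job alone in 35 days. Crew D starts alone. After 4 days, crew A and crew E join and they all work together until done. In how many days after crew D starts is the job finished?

98/17 days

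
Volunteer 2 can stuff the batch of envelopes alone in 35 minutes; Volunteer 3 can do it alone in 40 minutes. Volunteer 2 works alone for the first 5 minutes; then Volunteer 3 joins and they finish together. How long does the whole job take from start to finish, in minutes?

21 minutes

In 5 minutes Volunteer 2 does 5/35 = 1/7 of the job, leaving 6/7.
Volunteer 2 and Volunteer 3 together work at 3/56 per minute, so finishing takes 6/7 ÷ 3/56 = 16 minutes.
Total time = 5 + 16 = 21 minutes.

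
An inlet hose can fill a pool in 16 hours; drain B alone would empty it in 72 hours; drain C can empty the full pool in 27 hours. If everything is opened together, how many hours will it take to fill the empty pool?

Net rate = 1/16 − 1/72 − 1/27 = (27 − 6 − 16)/432 = 5/432 per hour.
Filling time = 1 ÷ (5/432) = 432/5 hours.

432/5 hours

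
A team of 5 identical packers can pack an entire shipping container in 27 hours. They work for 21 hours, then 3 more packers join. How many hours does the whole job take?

99/4 hours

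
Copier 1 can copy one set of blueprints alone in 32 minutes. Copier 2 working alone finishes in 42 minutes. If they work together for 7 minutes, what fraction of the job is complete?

Combined rate: 1/32 + 1/42 = (21 + 16)/672 = 37/672 per minute.
In 7 minutes they complete 7·37/672 = 37/96 of the job.

37/96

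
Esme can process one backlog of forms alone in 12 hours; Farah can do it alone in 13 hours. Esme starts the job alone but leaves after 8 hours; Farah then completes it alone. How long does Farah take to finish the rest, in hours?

13/3 hours

In 8 hours Esme does 8/12 = 2/3 of the job, leaving 1/3.
Farah works at 1/13 per hour, so finishing takes 1/3 ÷ 1/13 = 13/3 hours.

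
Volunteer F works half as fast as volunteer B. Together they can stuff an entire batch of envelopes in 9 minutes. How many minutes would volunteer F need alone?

Let volunteer B's rate be r; then volunteer F's rate is (1/2)r, so together (1/2 + 1)r = (3/2)r = 1/9.
Thus r = 2/27 per minute.
Volunteer B alone: 27/2 minutes; volunteer F alone: 27 minutes.

27 minutes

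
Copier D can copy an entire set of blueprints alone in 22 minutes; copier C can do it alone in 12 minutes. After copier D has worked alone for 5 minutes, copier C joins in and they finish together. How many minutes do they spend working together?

6 minutes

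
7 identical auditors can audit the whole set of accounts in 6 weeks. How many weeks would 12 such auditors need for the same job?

7/2 weeks

Total work is 7·6 = 42 auditor-weeks.
With 12 auditors: 42/12 = 7/2 weeks.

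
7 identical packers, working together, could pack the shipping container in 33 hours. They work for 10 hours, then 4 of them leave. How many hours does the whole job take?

One packer does 1/231 of the job per hour.
After 10 hours with 7 packers, 10/33 is done (23/33 left).
With 3 packers the rate is 3/231 = 1/77, so the rest takes 23/33 ÷ 1/77 = 161/3 hours.
Total = 10 + 161/3 = 191/3 hours.

191/3 hours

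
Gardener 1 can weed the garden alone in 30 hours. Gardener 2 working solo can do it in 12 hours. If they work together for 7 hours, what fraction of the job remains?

11/60

Combined rate: 1/30 + 1/12 = (2 + 5)/60 = 7/60 per hour.
In 7 hours they complete 7·7/60 = 49/60 of the job.
So 11/60 remains.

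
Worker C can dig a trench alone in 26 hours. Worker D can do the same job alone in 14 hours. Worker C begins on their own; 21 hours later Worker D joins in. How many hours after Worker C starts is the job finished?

91/4 hours

In the first 21 hours Worker C alone does 21/26 of the job, leaving 5/26.
Once everyone is working, combined rate: 1/26 + 1/14 = (7 + 13)/182 = 20/182 = 10/91 per hour.
Remaining 5/26 at 10/91 per hour takes 7/4 hours.
Total from the start = 21 + 7/4 = 91/4 hours.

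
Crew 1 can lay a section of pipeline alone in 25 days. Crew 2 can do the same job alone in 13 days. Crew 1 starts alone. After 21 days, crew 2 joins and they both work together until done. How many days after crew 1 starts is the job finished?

In the first 21 days crew 1 alone does 21/25 of the job, leaving 4/25.
Once everyone is working, combined rate: 1/25 + 1/13 = (13 + 25)/325 = 38/325 per day.
Remaining 4/25 at 38/325 per day takes 26/19 days.
Total from the start = 21 + 26/19 = 425/19 days.

425/19 days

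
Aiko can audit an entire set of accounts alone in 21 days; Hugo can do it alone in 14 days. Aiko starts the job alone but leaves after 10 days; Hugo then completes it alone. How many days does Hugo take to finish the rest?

22/3 days

In 10 days Aiko does 10/21 of the job, leaving 11/21.
Hugo works at 1/14 per day, so finishing takes 11/21 ÷ 1/14 = 22/3 days.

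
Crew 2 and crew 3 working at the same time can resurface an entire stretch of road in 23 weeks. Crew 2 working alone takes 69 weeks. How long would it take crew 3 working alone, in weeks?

Combined rate is 1/23 per week.
Known contribution: 1/69 per week.
So crew 3's rate is 1/23 − 1/69 = 2/69, meaning 69/2 weeks alone.

69/2 weeks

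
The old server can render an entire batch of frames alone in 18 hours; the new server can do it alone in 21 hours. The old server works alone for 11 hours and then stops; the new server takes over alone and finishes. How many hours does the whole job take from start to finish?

In 11 hours the old server does 11/18 of the job, leaving 7/18.
The new server works at 1/21 per hour, so finishing takes 7/18 ÷ 1/21 = 49/6 hours.
Total time = 11 + 49/6 = 115/6 hours.

115/6 hours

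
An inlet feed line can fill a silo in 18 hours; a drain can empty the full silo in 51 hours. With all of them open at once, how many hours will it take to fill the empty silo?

306/11 hours

Net rate = 1/18 − 1/51 = (17 − 6)/306 = 11/306 per hour.
Filling time = 1 ÷ (11/306) = 306/11 hours.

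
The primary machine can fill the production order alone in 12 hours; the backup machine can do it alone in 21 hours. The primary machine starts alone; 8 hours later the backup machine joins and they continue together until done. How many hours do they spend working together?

In 8 hours the primary machine does 8/12 = 2/3 of the job, leaving 1/3.
The primary machine and the backup machine together work at 11/84 per hour, so finishing takes 1/3 ÷ 11/84 = 28/11 hours.

28/11 hours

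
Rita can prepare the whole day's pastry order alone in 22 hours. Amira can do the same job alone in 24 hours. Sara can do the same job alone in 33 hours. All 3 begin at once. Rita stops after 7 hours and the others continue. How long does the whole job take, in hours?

In the first 7 hours the combined rate is 31/264, so 217/264 of the job is done, leaving 47/264.
After Rita leaves the rate is 19/264 per hour; the remaining 47/264 takes 47/19 hours.
Total = 7 + 47/19 = 180/19 hours.

180/19 hours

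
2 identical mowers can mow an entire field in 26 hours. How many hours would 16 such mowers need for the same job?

13/4 hours

Total work is 2·26 = 52 mower-hours.
With 16 mowers: 52/16 = 13/4 hours.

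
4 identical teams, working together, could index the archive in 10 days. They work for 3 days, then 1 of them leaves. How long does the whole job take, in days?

One team does 1/40 of the job per day.
After 3 days with 4 teams, 3/10 is done (7/10 left).
With 3 teams the rate is 3/40, so the rest takes 7/10 ÷ 3/40 = 28/3 days.
Total = 3 + 28/3 = 37/3 days.

37/3 days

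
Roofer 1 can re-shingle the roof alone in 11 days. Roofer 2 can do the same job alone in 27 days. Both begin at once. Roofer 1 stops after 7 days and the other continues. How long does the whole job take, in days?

In the first 7 days the combined rate is 38/297, so 266/297 of the job is done, leaving 31/297.
After roofer 1 leaves the rate is 1/27 per day; the remaining 31/297 takes 31/11 days.
Total = 7 + 31/11 = 108/11 days.

108/11 days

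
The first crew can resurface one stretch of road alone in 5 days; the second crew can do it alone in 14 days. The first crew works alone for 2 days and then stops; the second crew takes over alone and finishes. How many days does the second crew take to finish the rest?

42/5 days

In 2 days the first crew does 2/5 of the job, leaving 3/5.
The second crew works at 1/14 per day, so finishing takes 3/5 ÷ 1/14 = 42/5 days.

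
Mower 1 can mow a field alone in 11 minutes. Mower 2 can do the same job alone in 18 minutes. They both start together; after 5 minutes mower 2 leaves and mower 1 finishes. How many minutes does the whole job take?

143/18 minutes

In the first 5 minutes the combined rate is 29/198, so 145/198 of the job is done, leaving 53/198.
After mower 2 leaves the rate is 1/11 per minute; the remaining 53/198 takes 53/18 minutes.
Total = 5 + 53/18 = 143/18 minutes.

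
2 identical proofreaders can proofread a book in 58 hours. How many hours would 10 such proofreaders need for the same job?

58/5 hours

Total work is 2·58 = 116 proofreader-hours.
With 10 proofreaders: 116/10 = 58/5 hours.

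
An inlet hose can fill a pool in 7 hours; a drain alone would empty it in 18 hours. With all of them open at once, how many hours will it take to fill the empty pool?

126/11 hours

Net rate = 1/7 − 1/18 = (18 − 7)/126 = 11/126 per hour.
Filling time = 1 ÷ (11/126) = 126/11 hours.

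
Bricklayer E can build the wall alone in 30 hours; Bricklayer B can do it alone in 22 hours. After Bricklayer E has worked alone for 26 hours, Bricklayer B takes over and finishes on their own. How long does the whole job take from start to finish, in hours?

In 26 hours Bricklayer E does 26/30 = 13/15 of the job, leaving 2/15.
Bricklayer B works at 1/22 per hour, so finishing takes 2/15 ÷ 1/22 = 44/15 hours.
Total time = 26 + 44/15 = 434/15 hours.

434/15 hours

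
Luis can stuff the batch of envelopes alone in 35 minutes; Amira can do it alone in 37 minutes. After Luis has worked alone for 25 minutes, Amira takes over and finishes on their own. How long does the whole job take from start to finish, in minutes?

In 25 minutes Luis does 25/35 = 5/7 of the job, leaving 2/7.
Amira works at 1/37 per minute, so finishing takes 2/7 ÷ 1/37 = 74/7 minutes.
Total time = 25 + 74/7 = 249/7 minutes.

249/7 minutes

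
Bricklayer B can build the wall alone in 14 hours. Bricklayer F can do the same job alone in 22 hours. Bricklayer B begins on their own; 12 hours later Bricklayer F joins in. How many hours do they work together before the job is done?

11/9 hours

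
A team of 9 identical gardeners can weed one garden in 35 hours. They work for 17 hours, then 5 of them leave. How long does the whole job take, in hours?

One gardener does 1/315 of the job per hour.
After 17 hours with 9 gardeners, 17/35 is done (18/35 left).
With 4 gardeners the rate is 4/315, so the rest takes 18/35 ÷ 4/315 = 81/2 hours.
Total = 17 + 81/2 = 115/2 hours.

115/2 hours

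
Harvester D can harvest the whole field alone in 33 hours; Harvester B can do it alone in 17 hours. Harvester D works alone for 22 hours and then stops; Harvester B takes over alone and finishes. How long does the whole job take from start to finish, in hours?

In 22 hours Harvester D does 22/33 = 2/3 of the job, leaving 1/3.
Harvester B works at 1/17 per hour, so finishing takes 1/3 ÷ 1/17 = 17/3 hours.
Total time = 22 + 17/3 = 83/3 hours.

83/3 hours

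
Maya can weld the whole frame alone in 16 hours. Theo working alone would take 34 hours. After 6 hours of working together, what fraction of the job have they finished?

75/136

Combined rate: 1/16 + 1/34 = (17 + 8)/272 = 25/272 per hour.
In 6 hours they complete 6·25/272 = 75/136 of the job.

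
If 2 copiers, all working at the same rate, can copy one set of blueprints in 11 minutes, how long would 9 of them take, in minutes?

Total work is 2·11 = 22 copier-minutes.
With 9 copiers: 22/9 minutes.

22/9 minutes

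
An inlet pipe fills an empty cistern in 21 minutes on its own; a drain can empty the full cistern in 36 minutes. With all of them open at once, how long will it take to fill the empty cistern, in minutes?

Net rate = 1/21 − 1/36 = (12 − 7)/252 = 5/252 per minute.
Filling time = 1 ÷ (5/252) = 252/5 minutes.

252/5 minutes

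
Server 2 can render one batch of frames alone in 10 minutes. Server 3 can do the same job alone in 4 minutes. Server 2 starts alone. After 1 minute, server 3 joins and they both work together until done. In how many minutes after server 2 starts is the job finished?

25/7 minutes

In the first 1 minute server 2 alone does 1/10 of the job, leaving 9/10.
Once everyone is working, combined rate: 1/10 + 1/4 = (2 + 5)/20 = 7/20 per minute.
Remaining 9/10 at 7/20 per minute takes 18/7 minutes.
Total from the start = 1 + 18/7 = 25/7 minutes.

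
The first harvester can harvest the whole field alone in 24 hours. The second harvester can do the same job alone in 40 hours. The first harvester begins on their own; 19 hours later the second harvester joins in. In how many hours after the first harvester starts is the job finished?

177/8 hours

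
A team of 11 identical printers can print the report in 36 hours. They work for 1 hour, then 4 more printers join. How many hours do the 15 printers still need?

77/3 hours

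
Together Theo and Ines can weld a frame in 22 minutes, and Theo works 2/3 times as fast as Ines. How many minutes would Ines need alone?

110/3 minutes

Let Ines's rate be r; then Theo's rate is (2/3)r, so together (2/3 + 1)r = (5/3)r = 1/22.
Thus r = 3/110 per minute.
Ines alone: 110/3 minutes; Theo alone: 55 minutes.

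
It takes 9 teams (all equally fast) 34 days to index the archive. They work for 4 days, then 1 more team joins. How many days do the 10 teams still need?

One team does 1/306 of the job per day.
After 4 days with 9 teams, 2/17 is done (15/17 left).
With 10 teams the rate is 10/306 = 5/153, so the rest takes 15/17 ÷ 5/153 = 27 days.

27 days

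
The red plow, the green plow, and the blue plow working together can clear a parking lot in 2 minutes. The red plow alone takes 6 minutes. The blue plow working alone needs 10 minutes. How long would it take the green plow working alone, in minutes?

Combined rate is 1/2 per minute.
Known contribution: 1/6 + 1/10 = (5 + 3)/30 = 8/30 = 4/15 per minute.
So the green plow's rate is 1/2 − 4/15 = 7/30, meaning 30/7 minutes alone.

30/7 minutes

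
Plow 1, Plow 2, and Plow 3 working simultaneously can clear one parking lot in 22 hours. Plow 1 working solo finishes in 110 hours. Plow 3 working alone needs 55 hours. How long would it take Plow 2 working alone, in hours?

55 hours

Combined rate is 1/22 per hour.
Known contribution: 1/110 + 1/55 = (1 + 2)/110 = 3/110 per hour.
So Plow 2's rate is 1/22 − 3/110 = 1/55, meaning 55 hours alone.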